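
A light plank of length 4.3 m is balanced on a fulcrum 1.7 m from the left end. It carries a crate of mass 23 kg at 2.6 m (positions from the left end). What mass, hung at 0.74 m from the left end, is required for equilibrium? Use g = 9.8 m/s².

m ≈ 21.6 kg

About the fulcrum (at 1.7 m from the left end):
Crate: 23 × 9.8 = 225.4 N down at 2.6 m → arm 0.9 m, τ = 225.4 × 0.9 = 202.9 N·m clockwise.
Net moment of known loads = 202.9 N·m clockwise.
An unknown mass m at 0.74 m has arm 0.96 m; its moment is m·g·0.96 counterclockwise.
Στ = 0 ⇒ m × 9.8 × 0.96 = 202.9 ⇒ m = 202.9 / (9.8 × 0.96) = 21.6 kg.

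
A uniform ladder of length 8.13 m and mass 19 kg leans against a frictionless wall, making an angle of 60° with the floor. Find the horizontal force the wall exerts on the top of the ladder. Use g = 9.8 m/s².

N_wall ≈ 53.8 N

Take moments about the foot of the ladder.
Ladder weight 19×9.8 = 186.2 N acts at 4.065 m along the ladder; its horizontal arm is 4.065·cos60° = 2.033 m → τ = 378.5 N·m clockwise.
Wall normal N acts horizontally at the top; its moment arm is the height L sinθ = 8.13·sin60° = 7.041 m, counterclockwise.
Στ = 0 ⇒ N × 7.041 = 378.5 ⇒ N = 53.8 N.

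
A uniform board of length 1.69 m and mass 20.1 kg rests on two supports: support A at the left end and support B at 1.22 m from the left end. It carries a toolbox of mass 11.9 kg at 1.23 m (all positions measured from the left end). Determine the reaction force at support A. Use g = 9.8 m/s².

R_A ≈ 59.6 N

About support B:
Beam weight: 20.1 × 9.8 = 197 N down at 0.845 m → arm 0.375 m, τ = 197 × 0.375 = 73.88 N·m counterclockwise.
Toolbox: 11.9 × 9.8 = 116.6 N down at 1.23 m → arm 0.01 m, τ = 116.6 × 0.01 = 1.166 N·m clockwise.
Net load moment about support B = 72.71 N·m counterclockwise.
Reaction R at support A is upward at 0 m, arm 1.22 m → moment R × 1.22 clockwise.
Στ = 0 ⇒ R × 1.22 = 72.71 ⇒ R = 59.6 N.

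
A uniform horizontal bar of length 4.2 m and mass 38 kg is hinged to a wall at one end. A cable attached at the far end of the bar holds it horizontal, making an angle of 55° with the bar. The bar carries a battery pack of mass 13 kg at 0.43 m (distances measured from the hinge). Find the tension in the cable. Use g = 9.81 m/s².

T ≈ 243 N

Sum moments about the hinge (the unknown hinge reaction has zero arm there).
Beam weight: 38 × 9.81 = 372.8 N down at 2.1 m → arm 2.1 m, τ = 372.8 × 2.1 = 782.9 N·m clockwise.
Battery pack: 13 × 9.81 = 127.5 N down at 0.43 m → arm 0.43 m, τ = 127.5 × 0.43 = 54.82 N·m clockwise.
Total clockwise load moment = 837.7 N·m.
The cable tension T acts at 4.2 m; only its component perpendicular to the bar, T sinθ, produces torque. sin 55° = 0.8192.
Balancing moments: T × 4.2 × 0.8192 = 837.7, giving T = 837.7 / 3.441 = 243 N.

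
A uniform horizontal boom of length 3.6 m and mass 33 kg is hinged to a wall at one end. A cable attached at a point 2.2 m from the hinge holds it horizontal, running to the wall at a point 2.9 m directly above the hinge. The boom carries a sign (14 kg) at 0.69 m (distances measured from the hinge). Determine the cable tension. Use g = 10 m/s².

About the hinge:
Beam weight: 33 × 10 = 330 N down at 1.8 m → arm 1.8 m, τ = 330 × 1.8 = 594 N·m clockwise.
Sign: 14 × 10 = 140 N down at 0.69 m → arm 0.69 m, τ = 140 × 0.69 = 96.6 N·m clockwise.
Total clockwise load moment = 690.6 N·m.
The cable tension T acts at 2.2 m; only its component perpendicular to the boom, T sinθ, produces torque. sinθ = h/√(h²+d²) = 2.9/√(2.9²+2.2²) = 0.7967.
For rotational equilibrium, T × 2.2 × 0.7967 = 690.6, so T = 690.6 / 1.753 = 394 N.

T ≈ 394 N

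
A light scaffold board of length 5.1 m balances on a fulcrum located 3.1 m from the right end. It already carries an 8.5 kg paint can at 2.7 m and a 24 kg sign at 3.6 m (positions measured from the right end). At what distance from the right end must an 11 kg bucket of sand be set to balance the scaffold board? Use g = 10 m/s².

Choose the fulcrum (at 3.1 m from the right end) as the axis so the support reaction has zero arm there.
Paint can: 8.5 × 10 = 85 N down at 2.7 m → arm 0.4 m, τ = 85 × 0.4 = 34 N·m clockwise.
Sign: 24 × 10 = 240 N down at 3.6 m → arm 0.5 m, τ = 240 × 0.5 = 120 N·m counterclockwise.
Net moment of existing loads = 86 N·m counterclockwise.
The bucket of sand weighs 11 × 10 = 110 N and must supply an equal clockwise moment, so its lever arm about the fulcrum is 86 / 110 = 0.782 m.
That puts it at 3.1 − 0.782 = 2.32 m from the right end.

x ≈ 2.32 m from the right end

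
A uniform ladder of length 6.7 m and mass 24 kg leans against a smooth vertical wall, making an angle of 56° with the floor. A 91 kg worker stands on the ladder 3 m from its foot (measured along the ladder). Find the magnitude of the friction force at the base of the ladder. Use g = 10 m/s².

f ≈ 356 N

Taking torques about the foot of the ladder:
Ladder weight 24×10 = 240 N acts at 3.35 m along the ladder; its horizontal arm is 3.35·cos56° = 1.873 m → τ = 449.5 N·m clockwise.
Worker: 91×10 = 910 N at 3 m → arm 1.678 m → τ = 1527 N·m clockwise.
Wall normal N acts horizontally at the top; its moment arm is the height L sinθ = 6.7·sin56° = 5.555 m, counterclockwise.
Balancing moments: N × 5.555 = 1976, giving N = 356 N.
ΣFx = 0: friction at the foot balances the wall's push, so f = N_wall = 356 N.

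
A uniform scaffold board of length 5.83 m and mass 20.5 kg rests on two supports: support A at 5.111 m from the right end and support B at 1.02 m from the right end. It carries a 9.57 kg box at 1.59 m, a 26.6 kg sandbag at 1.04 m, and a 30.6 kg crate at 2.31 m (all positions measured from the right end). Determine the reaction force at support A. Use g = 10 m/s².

R_A ≈ 206 N

Sum moments about support B (its reaction then has zero moment arm).
Beam weight: 20.5 × 10 = 205 N down at 2.915 m → arm 1.895 m, τ = 205 × 1.895 = 388.5 N·m counterclockwise.
Box: 9.57 × 10 = 95.7 N down at 1.59 m → arm 0.57 m, τ = 95.7 × 0.57 = 54.55 N·m counterclockwise.
Sandbag: 26.6 × 10 = 266 N down at 1.04 m → arm 0.02 m, τ = 266 × 0.02 = 5.32 N·m counterclockwise.
Crate: 30.6 × 10 = 306 N down at 2.31 m → arm 1.29 m, τ = 306 × 1.29 = 394.7 N·m counterclockwise.
Net load moment about support B = 843.1 N·m counterclockwise.
Reaction R at support A is upward at 5.111 m, arm 4.091 m → moment R × 4.091 clockwise.
Setting net torque to zero: R × 4.091 = 843.1 → R = 206 N.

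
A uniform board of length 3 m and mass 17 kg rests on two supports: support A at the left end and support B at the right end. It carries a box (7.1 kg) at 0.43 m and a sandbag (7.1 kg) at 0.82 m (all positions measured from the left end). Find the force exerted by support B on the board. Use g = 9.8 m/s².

R_B ≈ 112 N

Take moments about support A.
Beam weight: 17 × 9.8 = 166.6 N down at 1.5 m → arm 1.5 m, τ = 166.6 × 1.5 = 249.9 N·m clockwise.
Box: 7.1 × 9.8 = 69.58 N down at 0.43 m → arm 0.43 m, τ = 69.58 × 0.43 = 29.92 N·m clockwise.
Sandbag: 7.1 × 9.8 = 69.58 N down at 0.82 m → arm 0.82 m, τ = 69.58 × 0.82 = 57.06 N·m clockwise.
Net load moment about support A = 336.9 N·m clockwise.
Reaction R at support B is upward at 3 m, arm 3 m → moment R × 3 counterclockwise.
For rotational equilibrium, R × 3 = 336.9, so R = 112 N.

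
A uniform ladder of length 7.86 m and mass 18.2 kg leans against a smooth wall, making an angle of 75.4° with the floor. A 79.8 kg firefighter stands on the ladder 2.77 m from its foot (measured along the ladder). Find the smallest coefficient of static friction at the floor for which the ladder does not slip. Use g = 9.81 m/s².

μ_min ≈ 0.0989

Take moments about the foot of the ladder.
Ladder weight 18.2×9.81 = 178.5 N acts at 3.93 m along the ladder; its horizontal arm is 3.93·cos75.4° = 0.9906 m → τ = 176.8 N·m clockwise.
Firefighter: 79.8×9.81 = 782.8 N at 2.77 m → arm 0.6982 m → τ = 546.6 N·m clockwise.
Wall normal N acts horizontally at the top; its moment arm is the height L sinθ = 7.86·sin75.4° = 7.606 m, counterclockwise.
Στ = 0 ⇒ N × 7.606 = 723.4 ⇒ N = 95.11 N.
ΣFx = 0 ⇒ f = N_wall = 95.11 N. ΣFy = 0 ⇒ N_floor = 961.3 N.
μ_min = f / N_floor = 95.11 / 961.3 = 0.0989.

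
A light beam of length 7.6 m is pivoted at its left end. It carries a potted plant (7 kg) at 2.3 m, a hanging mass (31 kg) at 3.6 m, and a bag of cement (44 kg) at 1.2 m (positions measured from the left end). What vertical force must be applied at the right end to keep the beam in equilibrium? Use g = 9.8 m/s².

F ≈ 233 N

Take moments about the left end.
Potted plant: 7 × 9.8 = 68.6 N down at 2.3 m → arm 2.3 m, τ = 68.6 × 2.3 = 157.8 N·m clockwise.
Hanging mass: 31 × 9.8 = 303.8 N down at 3.6 m → arm 3.6 m, τ = 303.8 × 3.6 = 1094 N·m clockwise.
Bag of cement: 44 × 9.8 = 431.2 N down at 1.2 m → arm 1.2 m, τ = 431.2 × 1.2 = 517.4 N·m clockwise.
Net moment of the loads = 1769 N·m clockwise.
The upward force F acts at the right end, arm 7.6 m, giving F × 7.6 counterclockwise.
Στ = 0 ⇒ F × 7.6 = 1769 ⇒ F = 1769 / 7.6 = 233 N.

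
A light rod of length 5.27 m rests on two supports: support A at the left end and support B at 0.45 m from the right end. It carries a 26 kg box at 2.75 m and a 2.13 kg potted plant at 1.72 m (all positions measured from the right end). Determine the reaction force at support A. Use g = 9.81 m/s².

R_A ≈ 127 N

Choose support B as the axis so its reaction then has zero moment arm.
Box: 26 × 9.81 = 255.1 N down at 2.75 m → arm 2.3 m, τ = 255.1 × 2.3 = 586.7 N·m counterclockwise.
Potted plant: 2.13 × 9.81 = 20.9 N down at 1.72 m → arm 1.27 m, τ = 20.9 × 1.27 = 26.54 N·m counterclockwise.
Net load moment about support B = 613.2 N·m counterclockwise.
Reaction R at support A is upward at 5.27 m, arm 4.82 m → moment R × 4.82 clockwise.
Στ = 0 ⇒ R × 4.82 = 613.2 ⇒ R = 127 N.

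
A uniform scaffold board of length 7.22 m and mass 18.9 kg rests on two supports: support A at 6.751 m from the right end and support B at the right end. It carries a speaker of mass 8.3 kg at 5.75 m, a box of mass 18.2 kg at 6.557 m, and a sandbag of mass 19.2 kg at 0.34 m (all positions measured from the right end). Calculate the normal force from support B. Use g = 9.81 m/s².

R_B ≈ 282 N

Taking torques about support A:
Beam weight: 18.9 × 9.81 = 185.4 N down at 3.61 m → arm 3.141 m, τ = 185.4 × 3.141 = 582.3 N·m clockwise.
Speaker: 8.3 × 9.81 = 81.42 N down at 5.75 m → arm 1.001 m, τ = 81.42 × 1.001 = 81.5 N·m clockwise.
Box: 18.2 × 9.81 = 178.5 N down at 6.557 m → arm 0.194 m, τ = 178.5 × 0.194 = 34.63 N·m clockwise.
Sandbag: 19.2 × 9.81 = 188.4 N down at 0.34 m → arm 6.411 m, τ = 188.4 × 6.411 = 1208 N·m clockwise.
Net load moment about support A = 1906 N·m clockwise.
Reaction R at support B is upward at 0 m, arm 6.751 m → moment R × 6.751 counterclockwise.
Balancing moments: R × 6.751 = 1906, giving R = 282 N.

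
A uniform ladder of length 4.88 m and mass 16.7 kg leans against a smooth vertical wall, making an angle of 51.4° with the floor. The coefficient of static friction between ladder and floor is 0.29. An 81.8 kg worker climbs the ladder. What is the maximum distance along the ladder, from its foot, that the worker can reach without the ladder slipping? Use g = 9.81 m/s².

d ≈ 1.64 m

Taking torques about the foot of the ladder:
Ladder weight 16.7×9.81 = 163.8 N acts at 2.44 m along the ladder; its horizontal arm is 2.44·cos51.4° = 1.522 m → τ = 249.3 N·m clockwise.
Worker weight 81.8×9.81 = 802.5 N at distance d → arm d·cos51.4° → τ = 802.5·d·0.6239 clockwise.
Wall normal N at the top has arm L sinθ = 3.814 m counterclockwise, so Στ = 0 gives N·3.814 = 249.3 + 500.7·d.
ΣFy = 0 ⇒ N_floor = 966.3 N, so the maximum friction is μ_s·N_floor = 0.29×966.3 = 280.2 N. ΣFx = 0 ⇒ N_wall = f, so at the slipping point N = 280.2 N.
Substituting: 280.2×3.814 = 249.3 + 500.7·d ⇒ d = (1069 − 249.3) / 500.7 = 1.64 m.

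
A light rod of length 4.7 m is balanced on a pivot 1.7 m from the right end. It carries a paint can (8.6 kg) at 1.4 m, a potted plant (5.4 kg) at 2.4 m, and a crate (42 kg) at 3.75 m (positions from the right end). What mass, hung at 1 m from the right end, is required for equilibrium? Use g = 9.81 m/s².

Sum moments about the pivot (at 1.7 m from the right end) (the support reaction has zero arm there).
Paint can: 8.6 × 9.81 = 84.37 N down at 1.4 m → arm 0.3 m, τ = 84.37 × 0.3 = 25.31 N·m clockwise.
Potted plant: 5.4 × 9.81 = 52.97 N down at 2.4 m → arm 0.7 m, τ = 52.97 × 0.7 = 37.08 N·m counterclockwise.
Crate: 42 × 9.81 = 412 N down at 3.75 m → arm 2.05 m, τ = 412 × 2.05 = 844.6 N·m counterclockwise.
Net moment of known loads = 856.4 N·m counterclockwise.
An unknown mass m at 1 m has arm 0.7 m; its moment is m·g·0.7 clockwise.
Setting net torque to zero: m × 9.81 × 0.7 = 856.4 → m = 856.4 / (9.81 × 0.7) = 125 kg.

m ≈ 125 kg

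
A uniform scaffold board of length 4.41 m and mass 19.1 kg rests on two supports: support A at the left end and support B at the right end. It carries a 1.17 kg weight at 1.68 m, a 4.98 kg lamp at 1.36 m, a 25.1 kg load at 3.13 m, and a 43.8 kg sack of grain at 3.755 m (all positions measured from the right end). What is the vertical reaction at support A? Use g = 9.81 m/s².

Sum moments about support B (its reaction then has zero moment arm).
Beam weight: 19.1 × 9.81 = 187.4 N down at 2.205 m → arm 2.205 m, τ = 187.4 × 2.205 = 413.2 N·m counterclockwise.
Weight: 1.17 × 9.81 = 11.48 N down at 1.68 m → arm 1.68 m, τ = 11.48 × 1.68 = 19.29 N·m counterclockwise.
Lamp: 4.98 × 9.81 = 48.85 N down at 1.36 m → arm 1.36 m, τ = 48.85 × 1.36 = 66.44 N·m counterclockwise.
Load: 25.1 × 9.81 = 246.2 N down at 3.13 m → arm 3.13 m, τ = 246.2 × 3.13 = 770.6 N·m counterclockwise.
Sack of grain: 43.8 × 9.81 = 429.7 N down at 3.755 m → arm 3.755 m, τ = 429.7 × 3.755 = 1614 N·m counterclockwise.
Net load moment about support B = 2884 N·m counterclockwise.
Reaction R at support A is upward at 4.41 m, arm 4.41 m → moment R × 4.41 clockwise.
Στ = 0 ⇒ R × 4.41 = 2884 ⇒ R = 654 N.

R_A ≈ 654 N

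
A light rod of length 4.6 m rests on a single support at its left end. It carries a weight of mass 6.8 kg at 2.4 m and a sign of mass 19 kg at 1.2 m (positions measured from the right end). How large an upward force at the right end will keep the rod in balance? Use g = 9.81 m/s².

F ≈ 170 N

Take moments about the left end.
Weight: 6.8 × 9.81 = 66.71 N down at 2.4 m → arm 2.2 m, τ = 66.71 × 2.2 = 146.8 N·m clockwise.
Sign: 19 × 9.81 = 186.4 N down at 1.2 m → arm 3.4 m, τ = 186.4 × 3.4 = 633.8 N·m clockwise.
Net moment of the loads = 780.6 N·m clockwise.
The upward force F acts at the right end, arm 4.6 m, giving F × 4.6 counterclockwise.
For rotational equilibrium, F × 4.6 = 780.6, so F = 780.6 / 4.6 = 170 N.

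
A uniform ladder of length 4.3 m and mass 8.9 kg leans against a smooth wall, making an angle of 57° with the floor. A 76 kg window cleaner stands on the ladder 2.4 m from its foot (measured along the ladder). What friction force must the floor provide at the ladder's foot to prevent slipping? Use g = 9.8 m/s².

f ≈ 298 N

Take moments about the foot of the ladder.
Ladder weight 8.9×9.8 = 87.22 N acts at 2.15 m along the ladder; its horizontal arm is 2.15·cos57° = 1.171 m → τ = 102.1 N·m clockwise.
Window cleaner: 76×9.8 = 744.8 N at 2.4 m → arm 1.307 m → τ = 973.5 N·m clockwise.
Wall normal N acts horizontally at the top; its moment arm is the height L sinθ = 4.3·sin57° = 3.606 m, counterclockwise.
For rotational equilibrium, N × 3.606 = 1076, so N = 298 N.
ΣFx = 0: friction at the foot balances the wall's push, so f = N_wall = 298 N.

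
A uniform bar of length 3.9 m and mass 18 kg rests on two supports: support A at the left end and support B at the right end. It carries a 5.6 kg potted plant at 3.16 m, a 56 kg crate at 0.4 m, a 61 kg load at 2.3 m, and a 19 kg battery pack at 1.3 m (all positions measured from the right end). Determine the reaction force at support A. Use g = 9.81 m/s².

R_A ≈ 604 N

Take moments about support B.
Beam weight: 18 × 9.81 = 176.6 N down at 1.95 m → arm 1.95 m, τ = 176.6 × 1.95 = 344.4 N·m counterclockwise.
Potted plant: 5.6 × 9.81 = 54.94 N down at 3.16 m → arm 3.16 m, τ = 54.94 × 3.16 = 173.6 N·m counterclockwise.
Crate: 56 × 9.81 = 549.4 N down at 0.4 m → arm 0.4 m, τ = 549.4 × 0.4 = 219.8 N·m counterclockwise.
Load: 61 × 9.81 = 598.4 N down at 2.3 m → arm 2.3 m, τ = 598.4 × 2.3 = 1376 N·m counterclockwise.
Battery pack: 19 × 9.81 = 186.4 N down at 1.3 m → arm 1.3 m, τ = 186.4 × 1.3 = 242.3 N·m counterclockwise.
Net load moment about support B = 2356 N·m counterclockwise.
Reaction R at support A is upward at 3.9 m, arm 3.9 m → moment R × 3.9 clockwise.
Balancing moments: R × 3.9 = 2356, giving R = 604 N.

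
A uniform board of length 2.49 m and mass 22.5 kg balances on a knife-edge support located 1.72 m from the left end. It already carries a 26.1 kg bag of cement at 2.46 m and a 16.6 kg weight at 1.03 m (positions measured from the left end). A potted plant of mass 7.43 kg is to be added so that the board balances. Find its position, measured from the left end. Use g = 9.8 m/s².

Choose the knife-edge support (at 1.72 m from the left end) as the axis so the support reaction has zero arm there.
Beam weight: 22.5 × 9.8 = 220.5 N down at 1.245 m → arm 0.475 m, τ = 220.5 × 0.475 = 104.7 N·m counterclockwise.
Bag of cement: 26.1 × 9.8 = 255.8 N down at 2.46 m → arm 0.74 m, τ = 255.8 × 0.74 = 189.3 N·m clockwise.
Weight: 16.6 × 9.8 = 162.7 N down at 1.03 m → arm 0.69 m, τ = 162.7 × 0.69 = 112.3 N·m counterclockwise.
Net moment of existing loads = 27.7 N·m counterclockwise.
The potted plant weighs 7.43 × 9.8 = 72.81 N and must supply an equal clockwise moment, so its lever arm about the knife-edge support is 27.7 / 72.81 = 0.38 m.
That puts it at 1.72 + 0.38 = 2.1 m from the left end.

x ≈ 2.1 m from the left end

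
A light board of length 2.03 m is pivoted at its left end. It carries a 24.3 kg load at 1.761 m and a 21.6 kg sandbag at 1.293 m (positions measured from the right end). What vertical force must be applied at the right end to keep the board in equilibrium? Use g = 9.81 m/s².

About the left end:
Load: 24.3 × 9.81 = 238.4 N down at 1.761 m → arm 0.269 m, τ = 238.4 × 0.269 = 64.13 N·m clockwise.
Sandbag: 21.6 × 9.81 = 211.9 N down at 1.293 m → arm 0.737 m, τ = 211.9 × 0.737 = 156.2 N·m clockwise.
Net moment of the loads = 220.3 N·m clockwise.
The upward force F acts at the right end, arm 2.03 m, giving F × 2.03 counterclockwise.
Setting net torque to zero: F × 2.03 = 220.3 → F = 220.3 / 2.03 = 109 N.

F ≈ 109 N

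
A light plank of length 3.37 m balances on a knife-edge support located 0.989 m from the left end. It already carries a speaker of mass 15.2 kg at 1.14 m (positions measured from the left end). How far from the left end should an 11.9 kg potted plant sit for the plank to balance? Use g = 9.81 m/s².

Choose the knife-edge support (at 0.989 m from the left end) as the axis so the support reaction has zero arm there.
Speaker: 15.2 × 9.81 = 149.1 N down at 1.14 m → arm 0.151 m, τ = 149.1 × 0.151 = 22.51 N·m clockwise.
Net moment of existing loads = 22.51 N·m clockwise.
The potted plant weighs 11.9 × 9.81 = 116.7 N and must supply an equal counterclockwise moment, so its lever arm about the knife-edge support is 22.51 / 116.7 = 0.193 m.
That puts it at 0.989 − 0.193 = 0.796 m from the left end.

x ≈ 0.796 m from the left end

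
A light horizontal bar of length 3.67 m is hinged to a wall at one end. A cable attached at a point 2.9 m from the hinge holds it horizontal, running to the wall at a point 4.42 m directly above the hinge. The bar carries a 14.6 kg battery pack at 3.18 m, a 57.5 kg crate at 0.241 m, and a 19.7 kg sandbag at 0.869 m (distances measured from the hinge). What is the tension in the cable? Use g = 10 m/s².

About the hinge:
Battery pack: 14.6 × 10 = 146 N down at 3.18 m → arm 3.18 m, τ = 146 × 3.18 = 464.3 N·m clockwise.
Crate: 57.5 × 10 = 575 N down at 0.241 m → arm 0.241 m, τ = 575 × 0.241 = 138.6 N·m clockwise.
Sandbag: 19.7 × 10 = 197 N down at 0.869 m → arm 0.869 m, τ = 197 × 0.869 = 171.2 N·m clockwise.
Total clockwise load moment = 774.1 N·m.
The cable tension T acts at 2.9 m; only its component perpendicular to the bar, T sinθ, produces torque. sinθ = h/√(h²+d²) = 4.42/√(4.42²+2.9²) = 0.8361.
For rotational equilibrium, T × 2.9 × 0.8361 = 774.1, so T = 774.1 / 2.425 = 319 N.

T ≈ 319 N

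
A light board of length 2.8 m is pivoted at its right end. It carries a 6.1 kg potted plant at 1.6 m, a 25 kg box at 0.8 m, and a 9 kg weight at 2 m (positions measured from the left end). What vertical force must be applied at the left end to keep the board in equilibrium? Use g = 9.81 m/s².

Take moments about the right end.
Potted plant: 6.1 × 9.81 = 59.84 N down at 1.6 m → arm 1.2 m, τ = 59.84 × 1.2 = 71.81 N·m counterclockwise.
Box: 25 × 9.81 = 245.2 N down at 0.8 m → arm 2 m, τ = 245.2 × 2 = 490.4 N·m counterclockwise.
Weight: 9 × 9.81 = 88.29 N down at 2 m → arm 0.8 m, τ = 88.29 × 0.8 = 70.63 N·m counterclockwise.
Net moment of the loads = 632.8 N·m counterclockwise.
The upward force F acts at the left end, arm 2.8 m, giving F × 2.8 clockwise.
For rotational equilibrium, F × 2.8 = 632.8, so F = 632.8 / 2.8 = 226 N.

F ≈ 226 N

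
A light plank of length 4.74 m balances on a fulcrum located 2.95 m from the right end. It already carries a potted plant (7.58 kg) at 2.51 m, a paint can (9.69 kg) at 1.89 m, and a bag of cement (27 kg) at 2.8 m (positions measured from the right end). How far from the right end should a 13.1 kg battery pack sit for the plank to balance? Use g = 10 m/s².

Take moments about the fulcrum (at 2.95 m from the right end).
Potted plant: 7.58 × 10 = 75.8 N down at 2.51 m → arm 0.44 m, τ = 75.8 × 0.44 = 33.35 N·m clockwise.
Paint can: 9.69 × 10 = 96.9 N down at 1.89 m → arm 1.06 m, τ = 96.9 × 1.06 = 102.7 N·m clockwise.
Bag of cement: 27 × 10 = 270 N down at 2.8 m → arm 0.15 m, τ = 270 × 0.15 = 40.5 N·m clockwise.
Net moment of existing loads = 176.6 N·m clockwise.
The battery pack weighs 13.1 × 10 = 131 N and must supply an equal counterclockwise moment, so its lever arm about the fulcrum is 176.6 / 131 = 1.35 m.
That puts it at 2.95 + 1.35 = 4.3 m from the right end.

x ≈ 4.3 m from the right end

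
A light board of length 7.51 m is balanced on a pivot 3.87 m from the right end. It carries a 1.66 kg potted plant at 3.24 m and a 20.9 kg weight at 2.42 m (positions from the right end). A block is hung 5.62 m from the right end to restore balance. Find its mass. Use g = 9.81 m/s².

m ≈ 17.9 kg

Sum moments about the pivot (at 3.87 m from the right end) (the support reaction has zero arm there).
Potted plant: 1.66 × 9.81 = 16.28 N down at 3.24 m → arm 0.63 m, τ = 16.28 × 0.63 = 10.26 N·m clockwise.
Weight: 20.9 × 9.81 = 205 N down at 2.42 m → arm 1.45 m, τ = 205 × 1.45 = 297.2 N·m clockwise.
Net moment of known loads = 307.5 N·m clockwise.
An unknown mass m at 5.62 m has arm 1.75 m; its moment is m·g·1.75 counterclockwise.
Setting net torque to zero: m × 9.81 × 1.75 = 307.5 → m = 307.5 / (9.81 × 1.75) = 17.9 kg.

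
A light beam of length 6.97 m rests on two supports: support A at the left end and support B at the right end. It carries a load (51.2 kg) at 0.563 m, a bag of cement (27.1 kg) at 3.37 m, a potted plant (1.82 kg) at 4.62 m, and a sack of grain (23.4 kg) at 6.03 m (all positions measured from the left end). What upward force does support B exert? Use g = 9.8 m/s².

Sum moments about support A (its reaction then has zero moment arm).
Load: 51.2 × 9.8 = 501.8 N down at 0.563 m → arm 0.563 m, τ = 501.8 × 0.563 = 282.5 N·m clockwise.
Bag of cement: 27.1 × 9.8 = 265.6 N down at 3.37 m → arm 3.37 m, τ = 265.6 × 3.37 = 895.1 N·m clockwise.
Potted plant: 1.82 × 9.8 = 17.84 N down at 4.62 m → arm 4.62 m, τ = 17.84 × 4.62 = 82.42 N·m clockwise.
Sack of grain: 23.4 × 9.8 = 229.3 N down at 6.03 m → arm 6.03 m, τ = 229.3 × 6.03 = 1383 N·m clockwise.
Net load moment about support A = 2643 N·m clockwise.
Reaction R at support B is upward at 6.97 m, arm 6.97 m → moment R × 6.97 counterclockwise.
Στ = 0 ⇒ R × 6.97 = 2643 ⇒ R = 379 N.

R_B ≈ 379 N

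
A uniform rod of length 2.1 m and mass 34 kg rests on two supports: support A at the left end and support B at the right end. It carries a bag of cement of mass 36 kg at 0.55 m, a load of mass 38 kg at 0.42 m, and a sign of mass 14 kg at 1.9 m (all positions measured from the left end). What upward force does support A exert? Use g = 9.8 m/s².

R_A ≈ 738 N

Take moments about support B.
Beam weight: 34 × 9.8 = 333.2 N down at 1.05 m → arm 1.05 m, τ = 333.2 × 1.05 = 349.9 N·m counterclockwise.
Bag of cement: 36 × 9.8 = 352.8 N down at 0.55 m → arm 1.55 m, τ = 352.8 × 1.55 = 546.8 N·m counterclockwise.
Load: 38 × 9.8 = 372.4 N down at 0.42 m → arm 1.68 m, τ = 372.4 × 1.68 = 625.6 N·m counterclockwise.
Sign: 14 × 9.8 = 137.2 N down at 1.9 m → arm 0.2 m, τ = 137.2 × 0.2 = 27.44 N·m counterclockwise.
Net load moment about support B = 1550 N·m counterclockwise.
Reaction R at support A is upward at 0 m, arm 2.1 m → moment R × 2.1 clockwise.
For rotational equilibrium, R × 2.1 = 1550, so R = 738 N.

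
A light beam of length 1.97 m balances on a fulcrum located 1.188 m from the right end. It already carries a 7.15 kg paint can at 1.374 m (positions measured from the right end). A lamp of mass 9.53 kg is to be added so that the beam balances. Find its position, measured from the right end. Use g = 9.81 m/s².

About the fulcrum (at 1.188 m from the right end):
Paint can: 7.15 × 9.81 = 70.14 N down at 1.374 m → arm 0.186 m, τ = 70.14 × 0.186 = 13.05 N·m counterclockwise.
Net moment of existing loads = 13.05 N·m counterclockwise.
The lamp weighs 9.53 × 9.81 = 93.49 N and must supply an equal clockwise moment, so its lever arm about the fulcrum is 13.05 / 93.49 = 0.14 m.
That puts it at 1.188 − 0.14 = 1.05 m from the right end.

x ≈ 1.05 m from the right end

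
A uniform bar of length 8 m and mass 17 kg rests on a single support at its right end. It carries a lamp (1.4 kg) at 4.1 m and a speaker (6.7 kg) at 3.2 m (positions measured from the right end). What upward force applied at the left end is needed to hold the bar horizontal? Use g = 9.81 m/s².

Choose the right end as the axis so the unknown pivot reaction has zero arm there.
Beam weight: 17 × 9.81 = 166.8 N down at 4 m → arm 4 m, τ = 166.8 × 4 = 667.2 N·m counterclockwise.
Lamp: 1.4 × 9.81 = 13.73 N down at 4.1 m → arm 4.1 m, τ = 13.73 × 4.1 = 56.29 N·m counterclockwise.
Speaker: 6.7 × 9.81 = 65.73 N down at 3.2 m → arm 3.2 m, τ = 65.73 × 3.2 = 210.3 N·m counterclockwise.
Net moment of the loads = 933.8 N·m counterclockwise.
The upward force F acts at the left end, arm 8 m, giving F × 8 clockwise.
Setting net torque to zero: F × 8 = 933.8 → F = 933.8 / 8 = 117 N.

F ≈ 117 N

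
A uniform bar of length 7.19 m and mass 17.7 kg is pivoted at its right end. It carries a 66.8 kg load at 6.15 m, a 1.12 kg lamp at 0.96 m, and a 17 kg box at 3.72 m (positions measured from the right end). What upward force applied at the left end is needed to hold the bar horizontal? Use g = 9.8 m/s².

Sum moments about the right end (the unknown pivot reaction has zero arm there).
Beam weight: 17.7 × 9.8 = 173.5 N down at 3.595 m → arm 3.595 m, τ = 173.5 × 3.595 = 623.7 N·m counterclockwise.
Load: 66.8 × 9.8 = 654.6 N down at 6.15 m → arm 6.15 m, τ = 654.6 × 6.15 = 4026 N·m counterclockwise.
Lamp: 1.12 × 9.8 = 10.98 N down at 0.96 m → arm 0.96 m, τ = 10.98 × 0.96 = 10.54 N·m counterclockwise.
Box: 17 × 9.8 = 166.6 N down at 3.72 m → arm 3.72 m, τ = 166.6 × 3.72 = 619.8 N·m counterclockwise.
Net moment of the loads = 5280 N·m counterclockwise.
The upward force F acts at the left end, arm 7.19 m, giving F × 7.19 clockwise.
Balancing moments: F × 7.19 = 5280, giving F = 5280 / 7.19 = 734 N.

F ≈ 734 N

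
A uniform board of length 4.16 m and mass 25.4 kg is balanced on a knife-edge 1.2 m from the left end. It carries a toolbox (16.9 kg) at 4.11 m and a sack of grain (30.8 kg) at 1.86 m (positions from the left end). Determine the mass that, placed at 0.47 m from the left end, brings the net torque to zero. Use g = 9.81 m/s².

About the knife-edge (at 1.2 m from the left end):
Beam weight: 25.4 × 9.81 = 249.2 N down at 2.08 m → arm 0.88 m, τ = 249.2 × 0.88 = 219.3 N·m clockwise.
Toolbox: 16.9 × 9.81 = 165.8 N down at 4.11 m → arm 2.91 m, τ = 165.8 × 2.91 = 482.5 N·m clockwise.
Sack of grain: 30.8 × 9.81 = 302.1 N down at 1.86 m → arm 0.66 m, τ = 302.1 × 0.66 = 199.4 N·m clockwise.
Net moment of known loads = 901.2 N·m clockwise.
An unknown mass m at 0.47 m has arm 0.73 m; its moment is m·g·0.73 counterclockwise.
For rotational equilibrium, m × 9.81 × 0.73 = 901.2, so m = 901.2 / (9.81 × 0.73) = 126 kg.

m ≈ 126 kg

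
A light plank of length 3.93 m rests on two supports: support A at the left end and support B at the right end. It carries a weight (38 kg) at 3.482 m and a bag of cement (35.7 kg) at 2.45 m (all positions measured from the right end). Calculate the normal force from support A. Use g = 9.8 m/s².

Taking torques about support B:
Weight: 38 × 9.8 = 372.4 N down at 3.482 m → arm 3.482 m, τ = 372.4 × 3.482 = 1297 N·m counterclockwise.
Bag of cement: 35.7 × 9.8 = 349.9 N down at 2.45 m → arm 2.45 m, τ = 349.9 × 2.45 = 857.3 N·m counterclockwise.
Net load moment about support B = 2154 N·m counterclockwise.
Reaction R at support A is upward at 3.93 m, arm 3.93 m → moment R × 3.93 clockwise.
For rotational equilibrium, R × 3.93 = 2154, so R = 548 N.

R_A ≈ 548 N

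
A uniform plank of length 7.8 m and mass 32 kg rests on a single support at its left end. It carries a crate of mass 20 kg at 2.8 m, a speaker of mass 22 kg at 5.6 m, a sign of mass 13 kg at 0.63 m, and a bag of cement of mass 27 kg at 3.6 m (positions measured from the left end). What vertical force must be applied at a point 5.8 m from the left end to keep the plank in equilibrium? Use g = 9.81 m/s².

F ≈ 692 N

Taking torques about the left end:
Beam weight: 32 × 9.81 = 313.9 N down at 3.9 m → arm 3.9 m, τ = 313.9 × 3.9 = 1224 N·m clockwise.
Crate: 20 × 9.81 = 196.2 N down at 2.8 m → arm 2.8 m, τ = 196.2 × 2.8 = 549.4 N·m clockwise.
Speaker: 22 × 9.81 = 215.8 N down at 5.6 m → arm 5.6 m, τ = 215.8 × 5.6 = 1208 N·m clockwise.
Sign: 13 × 9.81 = 127.5 N down at 0.63 m → arm 0.63 m, τ = 127.5 × 0.63 = 80.33 N·m clockwise.
Bag of cement: 27 × 9.81 = 264.9 N down at 3.6 m → arm 3.6 m, τ = 264.9 × 3.6 = 953.6 N·m clockwise.
Net moment of the loads = 4015 N·m clockwise.
The upward force F acts at a point 5.8 m from the left end, arm 5.8 m, giving F × 5.8 counterclockwise.
Στ = 0 ⇒ F × 5.8 = 4015 ⇒ F = 4015 / 5.8 = 692 N.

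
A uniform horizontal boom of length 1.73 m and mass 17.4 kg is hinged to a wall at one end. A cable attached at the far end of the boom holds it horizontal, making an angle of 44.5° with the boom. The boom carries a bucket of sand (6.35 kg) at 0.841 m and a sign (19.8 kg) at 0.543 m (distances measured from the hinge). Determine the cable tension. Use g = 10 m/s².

Taking torques about the hinge:
Beam weight: 17.4 × 10 = 174 N down at 0.865 m → arm 0.865 m, τ = 174 × 0.865 = 150.5 N·m clockwise.
Bucket of sand: 6.35 × 10 = 63.5 N down at 0.841 m → arm 0.841 m, τ = 63.5 × 0.841 = 53.4 N·m clockwise.
Sign: 19.8 × 10 = 198 N down at 0.543 m → arm 0.543 m, τ = 198 × 0.543 = 107.5 N·m clockwise.
Total clockwise load moment = 311.4 N·m.
The cable tension T acts at 1.73 m; only its component perpendicular to the boom, T sinθ, produces torque. sin 44.5° = 0.7009.
Setting net torque to zero: T × 1.73 × 0.7009 = 311.4 → T = 311.4 / 1.213 = 257 N.

T ≈ 257 N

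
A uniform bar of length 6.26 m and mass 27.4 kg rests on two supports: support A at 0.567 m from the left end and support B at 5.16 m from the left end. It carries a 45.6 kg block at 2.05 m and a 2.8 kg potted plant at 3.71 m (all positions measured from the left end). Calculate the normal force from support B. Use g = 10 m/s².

About support A:
Beam weight: 27.4 × 10 = 274 N down at 3.13 m → arm 2.563 m, τ = 274 × 2.563 = 702.3 N·m clockwise.
Block: 45.6 × 10 = 456 N down at 2.05 m → arm 1.483 m, τ = 456 × 1.483 = 676.2 N·m clockwise.
Potted plant: 2.8 × 10 = 28 N down at 3.71 m → arm 3.143 m, τ = 28 × 3.143 = 88 N·m clockwise.
Net load moment about support A = 1466 N·m clockwise.
Reaction R at support B is upward at 5.16 m, arm 4.593 m → moment R × 4.593 counterclockwise.
Setting net torque to zero: R × 4.593 = 1466 → R = 319 N.

R_B ≈ 319 N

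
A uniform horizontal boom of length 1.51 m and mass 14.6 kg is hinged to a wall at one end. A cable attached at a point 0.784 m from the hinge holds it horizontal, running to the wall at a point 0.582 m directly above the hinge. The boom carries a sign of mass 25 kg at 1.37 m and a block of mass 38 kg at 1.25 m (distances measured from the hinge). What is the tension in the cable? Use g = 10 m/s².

T ≈ 1990 N

Choose the hinge as the axis so the unknown hinge reaction has zero arm there.
Beam weight: 14.6 × 10 = 146 N down at 0.755 m → arm 0.755 m, τ = 146 × 0.755 = 110.2 N·m clockwise.
Sign: 25 × 10 = 250 N down at 1.37 m → arm 1.37 m, τ = 250 × 1.37 = 342.5 N·m clockwise.
Block: 38 × 10 = 380 N down at 1.25 m → arm 1.25 m, τ = 380 × 1.25 = 475 N·m clockwise.
Total clockwise load moment = 927.7 N·m.
The cable tension T acts at 0.784 m; only its component perpendicular to the boom, T sinθ, produces torque. sinθ = h/√(h²+d²) = 0.582/√(0.582²+0.784²) = 0.5961.
For rotational equilibrium, T × 0.784 × 0.5961 = 927.7, so T = 927.7 / 0.4673 = 1990 N.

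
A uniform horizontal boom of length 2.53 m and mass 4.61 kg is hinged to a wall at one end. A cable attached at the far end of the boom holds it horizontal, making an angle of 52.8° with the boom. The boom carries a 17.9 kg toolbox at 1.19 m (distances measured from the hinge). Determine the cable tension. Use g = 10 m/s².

About the hinge:
Beam weight: 4.61 × 10 = 46.1 N down at 1.265 m → arm 1.265 m, τ = 46.1 × 1.265 = 58.32 N·m clockwise.
Toolbox: 17.9 × 10 = 179 N down at 1.19 m → arm 1.19 m, τ = 179 × 1.19 = 213 N·m clockwise.
Total clockwise load moment = 271.3 N·m.
The cable tension T acts at 2.53 m; only its component perpendicular to the boom, T sinθ, produces torque. sin 52.8° = 0.7965.
Balancing moments: T × 2.53 × 0.7965 = 271.3, giving T = 271.3 / 2.015 = 135 N.

T ≈ 135 N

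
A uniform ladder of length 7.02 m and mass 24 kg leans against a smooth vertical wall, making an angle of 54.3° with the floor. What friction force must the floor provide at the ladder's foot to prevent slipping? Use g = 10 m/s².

Choose the foot of the ladder as the axis so the floor normal and friction both act there and drop out.
Ladder weight 24×10 = 240 N acts at 3.51 m along the ladder; its horizontal arm is 3.51·cos54.3° = 2.048 m → τ = 491.5 N·m clockwise.
Wall normal N acts horizontally at the top; its moment arm is the height L sinθ = 7.02·sin54.3° = 5.701 m, counterclockwise.
Setting net torque to zero: N × 5.701 = 491.5 → N = 86.2 N.
ΣFx = 0: friction at the foot balances the wall's push, so f = N_wall = 86.2 N.

f ≈ 86.2 N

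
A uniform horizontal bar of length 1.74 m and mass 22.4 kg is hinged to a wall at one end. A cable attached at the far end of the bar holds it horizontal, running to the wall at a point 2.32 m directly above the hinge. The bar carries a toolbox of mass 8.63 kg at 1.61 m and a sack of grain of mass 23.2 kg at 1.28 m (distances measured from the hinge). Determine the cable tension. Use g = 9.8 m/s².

Sum moments about the hinge (the unknown hinge reaction has zero arm there).
Beam weight: 22.4 × 9.8 = 219.5 N down at 0.87 m → arm 0.87 m, τ = 219.5 × 0.87 = 191 N·m clockwise.
Toolbox: 8.63 × 9.8 = 84.57 N down at 1.61 m → arm 1.61 m, τ = 84.57 × 1.61 = 136.2 N·m clockwise.
Sack of grain: 23.2 × 9.8 = 227.4 N down at 1.28 m → arm 1.28 m, τ = 227.4 × 1.28 = 291.1 N·m clockwise.
Total clockwise load moment = 618.3 N·m.
The cable tension T acts at 1.74 m; only its component perpendicular to the bar, T sinθ, produces torque. sinθ = h/√(h²+d²) = 2.32/√(2.32²+1.74²) = 0.8.
Στ = 0 ⇒ T × 1.74 × 0.8 = 618.3 ⇒ T = 618.3 / 1.392 = 444 N.

T ≈ 444 N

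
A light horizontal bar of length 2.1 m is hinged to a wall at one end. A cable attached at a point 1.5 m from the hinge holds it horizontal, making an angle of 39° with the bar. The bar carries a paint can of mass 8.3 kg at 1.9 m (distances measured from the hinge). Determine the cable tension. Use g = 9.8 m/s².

T ≈ 164 N

Taking torques about the hinge:
Paint can: 8.3 × 9.8 = 81.34 N down at 1.9 m → arm 1.9 m, τ = 81.34 × 1.9 = 154.5 N·m clockwise.
Total clockwise load moment = 154.5 N·m.
The cable tension T acts at 1.5 m; only its component perpendicular to the bar, T sinθ, produces torque. sin 39° = 0.6293.
For rotational equilibrium, T × 1.5 × 0.6293 = 154.5, so T = 154.5 / 0.9439 = 164 N.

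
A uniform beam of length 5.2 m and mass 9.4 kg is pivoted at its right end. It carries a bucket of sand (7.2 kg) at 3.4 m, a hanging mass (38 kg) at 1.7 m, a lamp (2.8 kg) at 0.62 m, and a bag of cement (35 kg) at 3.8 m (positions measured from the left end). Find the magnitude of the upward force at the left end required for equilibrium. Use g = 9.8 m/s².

F ≈ 438 N

Taking torques about the right end:
Beam weight: 9.4 × 9.8 = 92.12 N down at 2.6 m → arm 2.6 m, τ = 92.12 × 2.6 = 239.5 N·m counterclockwise.
Bucket of sand: 7.2 × 9.8 = 70.56 N down at 3.4 m → arm 1.8 m, τ = 70.56 × 1.8 = 127 N·m counterclockwise.
Hanging mass: 38 × 9.8 = 372.4 N down at 1.7 m → arm 3.5 m, τ = 372.4 × 3.5 = 1303 N·m counterclockwise.
Lamp: 2.8 × 9.8 = 27.44 N down at 0.62 m → arm 4.58 m, τ = 27.44 × 4.58 = 125.7 N·m counterclockwise.
Bag of cement: 35 × 9.8 = 343 N down at 3.8 m → arm 1.4 m, τ = 343 × 1.4 = 480.2 N·m counterclockwise.
Net moment of the loads = 2275 N·m counterclockwise.
The upward force F acts at the left end, arm 5.2 m, giving F × 5.2 clockwise.
For rotational equilibrium, F × 5.2 = 2275, so F = 2275 / 5.2 = 438 N.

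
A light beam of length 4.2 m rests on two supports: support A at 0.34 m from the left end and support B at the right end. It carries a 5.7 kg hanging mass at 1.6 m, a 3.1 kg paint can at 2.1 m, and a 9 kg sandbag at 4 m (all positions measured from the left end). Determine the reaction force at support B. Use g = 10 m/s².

About support A:
Hanging mass: 5.7 × 10 = 57 N down at 1.6 m → arm 1.26 m, τ = 57 × 1.26 = 71.82 N·m clockwise.
Paint can: 3.1 × 10 = 31 N down at 2.1 m → arm 1.76 m, τ = 31 × 1.76 = 54.56 N·m clockwise.
Sandbag: 9 × 10 = 90 N down at 4 m → arm 3.66 m, τ = 90 × 3.66 = 329.4 N·m clockwise.
Net load moment about support A = 455.8 N·m clockwise.
Reaction R at support B is upward at 4.2 m, arm 3.86 m → moment R × 3.86 counterclockwise.
Balancing moments: R × 3.86 = 455.8, giving R = 118 N.

R_B ≈ 118 N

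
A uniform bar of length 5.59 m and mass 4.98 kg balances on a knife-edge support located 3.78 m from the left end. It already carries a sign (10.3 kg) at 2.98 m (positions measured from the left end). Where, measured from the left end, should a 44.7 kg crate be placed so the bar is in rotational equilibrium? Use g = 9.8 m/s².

Taking torques about the knife-edge support (at 3.78 m from the left end):
Beam weight: 4.98 × 9.8 = 48.8 N down at 2.795 m → arm 0.985 m, τ = 48.8 × 0.985 = 48.07 N·m counterclockwise.
Sign: 10.3 × 9.8 = 100.9 N down at 2.98 m → arm 0.8 m, τ = 100.9 × 0.8 = 80.72 N·m counterclockwise.
Net moment of existing loads = 128.8 N·m counterclockwise.
The crate weighs 44.7 × 9.8 = 438.1 N and must supply an equal clockwise moment, so its lever arm about the knife-edge support is 128.8 / 438.1 = 0.294 m.
That puts it at 3.78 + 0.294 = 4.07 m from the left end.

x ≈ 4.07 m from the left end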